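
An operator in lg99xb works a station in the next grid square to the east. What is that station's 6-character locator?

MG09ab

Longitude subsquare x = 23; +1 → 24, wraps to 0 = a, carry into square.
Longitude square 9; +1 → 10, wraps to 0, carry into field.
Longitude field L = 11; +1 → 12 = M.
The latitude characters are unchanged.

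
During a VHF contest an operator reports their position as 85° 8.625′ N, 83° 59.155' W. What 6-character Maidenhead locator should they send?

ER85ad

Shift to the Maidenhead origin (180°W, 90°S): lon 96.0141, lat 175.1438.
Field: 96.0141/20 → 4 → E, 175.1438/10 → 17 → R; chars ER.
Square: 16.0141/2 → 8, 5.1438/1 → 5; chars 85.
Subsquare: 0.0141/0.0833333 → 0 → a, 0.1438/0.0416667 → 3 → d; chars ad.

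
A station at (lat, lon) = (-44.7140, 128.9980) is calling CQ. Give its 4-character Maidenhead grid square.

PE45

Offset from 180°W / 90°S: lon 309.00°, lat 45.29°.
Field (20°×10°, letters A–R): 309.00/20 → 15 → P, 45.29/10 → 4 → E; chars PE.
Square (2°×1°, digits 0–9): 9.00/2 → 4, 5.29/1 → 5; chars 45.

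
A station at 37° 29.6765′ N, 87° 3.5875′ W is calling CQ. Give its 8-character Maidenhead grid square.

EM67ll28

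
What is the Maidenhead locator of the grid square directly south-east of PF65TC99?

PF65uc08

Longitude extended square 9; +1 → 10, wraps to 0, carry into subsquare.
Longitude subsquare t = 19; +1 → 20 = u.
Latitude extended square 9; −1 → 8.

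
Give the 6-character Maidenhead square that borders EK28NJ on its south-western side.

Longitude subsquare n = 13; −1 → 12 = m.
Latitude subsquare j = 9; −1 → 8 = i.

EK28mi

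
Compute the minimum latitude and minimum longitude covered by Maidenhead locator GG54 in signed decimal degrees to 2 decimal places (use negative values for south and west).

-26.00, -50.00

Field G=6, G=6: +6·20° lon, +6·10° lat → SW at lon -60°, lat -30°.
Square 5, 4: +5·2° lon, +4·1° lat → SW at lon -50°, lat -26°.
latitude -26.00, longitude -50.00.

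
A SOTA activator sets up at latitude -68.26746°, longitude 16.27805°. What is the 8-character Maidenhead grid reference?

JC81dr35

Offset from 180°W / 90°S: lon 196.27805°, lat 21.73254°.
Field (20°×10°, letters A–R): 196.27805/20 → 9 → J, 21.73254/10 → 2 → C; chars JC.
Square (2°×1°, digits 0–9): 16.27805/2 → 8, 1.73254/1 → 1; chars 81.
Subsquare (5′×2.5′, letters a–x): 0.27805/0.0833333 → 3 → d, 0.73254/0.0416667 → 17 → r; chars dr.
Extended square (30″×15″, digits 0–9): 0.02805/0.00833333 → 3, 0.02421/0.00416667 → 5; chars 35.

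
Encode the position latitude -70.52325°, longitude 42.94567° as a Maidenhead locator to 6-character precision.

Add 180° to longitude and 90° to latitude: 222.9457, 19.4767.
Field: 222.9457/20 → 11 → L, 19.4767/10 → 1 → B; chars LB.
Square: 2.9457/2 → 1, 9.4767/1 → 9; chars 19.
Subsquare: 0.9457/0.0833333 → 11 → l, 0.4767/0.0416667 → 11 → l; chars ll.

LB19ll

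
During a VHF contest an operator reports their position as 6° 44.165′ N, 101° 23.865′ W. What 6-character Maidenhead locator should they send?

Add 180° to longitude and 90° to latitude: 78.6022, 96.7361.
Field: lon ⌊78.6022/20⌋ = 3 → D; lat ⌊96.7361/10⌋ = 9 → J.
Square: lon ⌊18.6022/2⌋ = 9; lat ⌊6.7361/1⌋ = 6.
Subsquare: lon ⌊0.6022/0.0833333⌋ = 7 → h; lat ⌊0.7361/0.0416667⌋ = 17 → r.

DJ96hr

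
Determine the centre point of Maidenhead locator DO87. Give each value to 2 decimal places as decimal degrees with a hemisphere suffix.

57.50° N, 103.00° W

Field D=3, O=14: +3·20° lon, +14·10° lat → SW at lon -120°, lat 50°.
Square 8, 7: +8·2° lon, +7·1° lat → SW at lon -104°, lat 57°.
Cell spans 2° lon × 1° lat. Centre is SW corner plus half of each.
latitude 57.50° N, longitude 103.00° W.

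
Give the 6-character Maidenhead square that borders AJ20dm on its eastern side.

AJ20em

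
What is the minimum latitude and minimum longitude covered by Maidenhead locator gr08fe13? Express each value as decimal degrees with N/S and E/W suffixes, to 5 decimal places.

88.17917° N, 59.57500° W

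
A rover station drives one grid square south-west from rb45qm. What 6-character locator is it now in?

RB45pl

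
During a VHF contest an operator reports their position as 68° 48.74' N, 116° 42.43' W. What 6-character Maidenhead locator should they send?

Add 180° to longitude and 90° to latitude: 63.2928, 158.8123.
Field (20°×10°, letters A–R): 63.2928/20 → 3 → D, 158.8123/10 → 15 → P; chars DP.
Square (2°×1°, digits 0–9): 3.2928/2 → 1, 8.8123/1 → 8; chars 18.
Subsquare (5′×2.5′, letters a–x): 1.2928/0.0833333 → 15 → p, 0.8123/0.0416667 → 19 → t; chars pt.

DP18pt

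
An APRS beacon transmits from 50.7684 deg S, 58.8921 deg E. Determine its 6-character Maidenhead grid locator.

LD99kf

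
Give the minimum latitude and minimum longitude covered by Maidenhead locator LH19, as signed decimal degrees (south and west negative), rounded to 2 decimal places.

-11.00, 42.00

Field L=11, H=7: +11·20° lon, +7·10° lat → SW at lon 40°, lat -20°.
Square 1, 9: +1·2° lon, +9·1° lat → SW at lon 42°, lat -11°.
latitude -11.00, longitude 42.00.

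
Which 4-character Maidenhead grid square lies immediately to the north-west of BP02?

Longitude square 0; −1 → -1, wraps to 9, carry into field.
Longitude field B = 1; −1 → 0 = A.
Latitude square 2; +1 → 3.

AP93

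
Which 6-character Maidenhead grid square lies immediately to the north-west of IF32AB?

IF22xc

Longitude subsquare a = 0; −1 → -1, wraps to 23 = x, carry into square.
Longitude square 3; −1 → 2.
Latitude subsquare b = 1; +1 → 2 = c.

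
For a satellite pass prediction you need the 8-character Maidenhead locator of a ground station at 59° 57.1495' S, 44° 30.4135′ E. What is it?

Add 180° to longitude and 90° to latitude: 224.50689, 30.04751.
Field: lon ⌊224.50689/20⌋ = 11 → L; lat ⌊30.04751/10⌋ = 3 → D.
Square: lon ⌊4.50689/2⌋ = 2; lat ⌊0.04751/1⌋ = 0.
Subsquare: lon ⌊0.50689/0.0833333⌋ = 6 → g; lat ⌊0.04751/0.0416667⌋ = 1 → b.
Extended square: lon ⌊0.00689/0.00833333⌋ = 0; lat ⌊0.00584/0.00416667⌋ = 1.

LD20gb01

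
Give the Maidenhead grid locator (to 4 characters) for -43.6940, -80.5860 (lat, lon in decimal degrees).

EE96

Offset from 180°W / 90°S: lon 99.41°, lat 46.31°.
Field: lon ⌊99.41/20⌋ = 4 → E; lat ⌊46.31/10⌋ = 4 → E.
Square: lon ⌊19.41/2⌋ = 9; lat ⌊6.31/1⌋ = 6.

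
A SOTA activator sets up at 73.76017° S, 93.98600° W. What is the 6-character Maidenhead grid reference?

Offset from 180°W / 90°S: lon 86.0140°, lat 16.2398°.
Field: lon ⌊86.0140/20⌋ = 4 → E; lat ⌊16.2398/10⌋ = 1 → B.
Square: lon ⌊6.0140/2⌋ = 3; lat ⌊6.2398/1⌋ = 6.
Subsquare: lon ⌊0.0140/0.0833333⌋ = 0 → a; lat ⌊0.2398/0.0416667⌋ = 5 → f.

EB36af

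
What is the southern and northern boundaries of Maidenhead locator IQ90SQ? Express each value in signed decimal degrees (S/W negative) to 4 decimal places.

70.6667, 70.7083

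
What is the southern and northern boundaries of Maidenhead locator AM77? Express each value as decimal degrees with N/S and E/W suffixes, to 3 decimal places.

Field A=0, M=12: +0·20° lon, +12·10° lat → SW at lon -180°, lat 30°.
Square 7, 7: +7·2° lon, +7·1° lat → SW at lon -166°, lat 37°.
Cell spans 2° lon × 1° lat.
south 37.000° N, north 38.000° N.

37.000° N, 38.000° N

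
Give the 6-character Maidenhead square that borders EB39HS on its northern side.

EB39ht

Latitude subsquare s = 18; +1 → 19 = t.
The longitude characters are unchanged.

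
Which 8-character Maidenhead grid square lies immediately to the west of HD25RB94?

HD25rb84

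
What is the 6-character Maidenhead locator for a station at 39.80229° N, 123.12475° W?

Add 180° to longitude and 90° to latitude: 56.8752, 129.8023.
Field: 56.8752/20 → 2 → C, 129.8023/10 → 12 → M; chars CM.
Square: 16.8752/2 → 8, 9.8023/1 → 9; chars 89.
Subsquare: 0.8752/0.0833333 → 10 → k, 0.8023/0.0416667 → 19 → t; chars kt.

CM89kt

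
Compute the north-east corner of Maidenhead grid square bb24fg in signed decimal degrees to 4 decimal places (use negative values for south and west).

-75.7083, -155.5000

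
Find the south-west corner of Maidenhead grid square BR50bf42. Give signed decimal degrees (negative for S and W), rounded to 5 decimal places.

80.21667, -149.88333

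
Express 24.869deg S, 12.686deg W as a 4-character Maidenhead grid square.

IG35

Shift to the Maidenhead origin (180°W, 90°S): lon 167.31, lat 65.13.
Field (20°×10°, letters A–R): 167.31/20 → 8 → I, 65.13/10 → 6 → G; chars IG.
Square (2°×1°, digits 0–9): 7.31/2 → 3, 5.13/1 → 5; chars 35.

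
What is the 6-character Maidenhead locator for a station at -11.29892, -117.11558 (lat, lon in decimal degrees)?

DH18kq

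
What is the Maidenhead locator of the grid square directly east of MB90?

NB00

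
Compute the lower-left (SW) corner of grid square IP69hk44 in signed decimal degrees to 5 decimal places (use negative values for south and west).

69.43333, -7.38333

Field I=8, P=15: +8·20° lon, +15·10° lat → SW at lon -20°, lat 60°.
Square 6, 9: +6·2° lon, +9·1° lat → SW at lon -8°, lat 69°.
Subsquare h=7, k=10: +7·0.0833333° lon, +10·0.0416667° lat → SW at lon -7.41667°, lat 69.4167°.
Extended square 4, 4: +4·0.00833333° lon, +4·0.00416667° lat → SW at lon -7.38333°, lat 69.4333°.
latitude 69.43333, longitude -7.38333.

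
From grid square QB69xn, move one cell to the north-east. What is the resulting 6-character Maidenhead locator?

QB79ao

Longitude subsquare x = 23; +1 → 24, wraps to 0 = a, carry into square.
Longitude square 6; +1 → 7.
Latitude subsquare n = 13; +1 → 14 = o.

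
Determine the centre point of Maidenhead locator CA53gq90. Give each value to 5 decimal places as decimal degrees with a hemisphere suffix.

Field C=2, A=0: +2·20° lon, +0·10° lat → SW at lon -140°, lat -90°.
Square 5, 3: +5·2° lon, +3·1° lat → SW at lon -130°, lat -87°.
Subsquare g=6, q=16: +6·0.0833333° lon, +16·0.0416667° lat → SW at lon -129.5°, lat -86.3333°.
Extended square 9, 0: +9·0.00833333° lon, +0·0.00416667° lat → SW at lon -129.425°, lat -86.3333°.
Cell spans 0.00833333° lon × 0.00416667° lat. Centre is SW corner plus half of each.
latitude 86.33125° S, longitude 129.42083° W.

86.33125° S, 129.42083° W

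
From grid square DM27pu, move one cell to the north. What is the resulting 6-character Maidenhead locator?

DM27pv

Latitude subsquare u = 20; +1 → 21 = v.
The longitude characters are unchanged.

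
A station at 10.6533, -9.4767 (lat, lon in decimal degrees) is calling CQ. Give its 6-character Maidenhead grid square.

IK50gp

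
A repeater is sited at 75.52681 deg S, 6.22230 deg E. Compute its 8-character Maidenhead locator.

JB34cl63

Offset from 180°W / 90°S: lon 186.22230°, lat 14.47319°.
Field (20°×10°, letters A–R): 186.22230/20 → 9 → J, 14.47319/10 → 1 → B; chars JB.
Square (2°×1°, digits 0–9): 6.22230/2 → 3, 4.47319/1 → 4; chars 34.
Subsquare (5′×2.5′, letters a–x): 0.22230/0.0833333 → 2 → c, 0.47319/0.0416667 → 11 → l; chars cl.
Extended square (30″×15″, digits 0–9): 0.05563/0.00833333 → 6, 0.01486/0.00416667 → 3; chars 63.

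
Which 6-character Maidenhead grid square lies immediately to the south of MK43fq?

MK43fp

Latitude subsquare q = 16; −1 → 15 = p.
The longitude characters are unchanged.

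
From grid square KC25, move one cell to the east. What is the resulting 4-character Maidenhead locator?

KC35

Longitude square 2; +1 → 3.
The latitude characters are unchanged.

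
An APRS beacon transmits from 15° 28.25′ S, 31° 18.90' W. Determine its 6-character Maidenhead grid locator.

HH44im

Add 180° to longitude and 90° to latitude: 148.6850, 74.5292.
Field (20°×10°, letters A–R): 148.6850/20 → 7 → H, 74.5292/10 → 7 → H; chars HH.
Square (2°×1°, digits 0–9): 8.6850/2 → 4, 4.5292/1 → 4; chars 44.
Subsquare (5′×2.5′, letters a–x): 0.6850/0.0833333 → 8 → i, 0.5292/0.0416667 → 12 → m; chars im.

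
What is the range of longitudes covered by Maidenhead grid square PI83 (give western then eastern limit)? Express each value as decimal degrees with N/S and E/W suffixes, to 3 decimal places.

136.000° E, 138.000° E

Field P=15, I=8: +15·20° lon, +8·10° lat → SW at lon 120°, lat -10°.
Square 8, 3: +8·2° lon, +3·1° lat → SW at lon 136°, lat -7°.
Cell spans 2° lon × 1° lat.
west 136.000° E, east 138.000° E.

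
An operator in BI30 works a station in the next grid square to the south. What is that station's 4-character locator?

Latitude square 0; −1 → -1, wraps to 9, carry into field.
Latitude field I = 8; −1 → 7 = H.
The longitude characters are unchanged.

BH39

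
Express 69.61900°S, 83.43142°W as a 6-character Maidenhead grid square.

Offset from 180°W / 90°S: lon 96.5686°, lat 20.3810°.
Field: lon ⌊96.5686/20⌋ = 4 → E; lat ⌊20.3810/10⌋ = 2 → C.
Square: lon ⌊16.5686/2⌋ = 8; lat ⌊0.3810/1⌋ = 0.
Subsquare: lon ⌊0.5686/0.0833333⌋ = 6 → g; lat ⌊0.3810/0.0416667⌋ = 9 → j.

EC80gj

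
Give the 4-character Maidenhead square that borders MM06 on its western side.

LM96

Longitude square 0; −1 → -1, wraps to 9, carry into field.
Longitude field M = 12; −1 → 11 = L.
The latitude characters are unchanged.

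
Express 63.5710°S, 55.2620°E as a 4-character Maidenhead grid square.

LC76

Offset from 180°W / 90°S: lon 235.26°, lat 26.43°.
Field: 235.26/20 → 11 → L, 26.43/10 → 2 → C; chars LC.
Square: 15.26/2 → 7, 6.43/1 → 6; chars 76.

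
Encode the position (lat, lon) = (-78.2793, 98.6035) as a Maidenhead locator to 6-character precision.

Shift to the Maidenhead origin (180°W, 90°S): lon 278.6035, lat 11.7207.
Field: lon ⌊278.6035/20⌋ = 13 → N; lat ⌊11.7207/10⌋ = 1 → B.
Square: lon ⌊18.6035/2⌋ = 9; lat ⌊1.7207/1⌋ = 1.
Subsquare: lon ⌊0.6035/0.0833333⌋ = 7 → h; lat ⌊0.7207/0.0416667⌋ = 17 → r.

NB91hr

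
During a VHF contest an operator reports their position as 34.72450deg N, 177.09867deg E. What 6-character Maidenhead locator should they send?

RM84nr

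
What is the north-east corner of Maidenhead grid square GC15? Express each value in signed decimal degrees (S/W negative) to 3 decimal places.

-64.000, -56.000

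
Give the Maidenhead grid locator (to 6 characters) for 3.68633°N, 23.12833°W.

HJ83kq

Shift to the Maidenhead origin (180°W, 90°S): lon 156.8717, lat 93.6863.
Field: 156.8717/20 → 7 → H, 93.6863/10 → 9 → J; chars HJ.
Square: 16.8717/2 → 8, 3.6863/1 → 3; chars 83.
Subsquare: 0.8717/0.0833333 → 10 → k, 0.6863/0.0416667 → 16 → q; chars kq.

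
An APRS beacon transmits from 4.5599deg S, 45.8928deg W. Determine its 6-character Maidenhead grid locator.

GI75bk

Add 180° to longitude and 90° to latitude: 134.1072, 85.4401.
Field (20°×10°, letters A–R): 134.1072/20 → 6 → G, 85.4401/10 → 8 → I; chars GI.
Square (2°×1°, digits 0–9): 14.1072/2 → 7, 5.4401/1 → 5; chars 75.
Subsquare (5′×2.5′, letters a–x): 0.1072/0.0833333 → 1 → b, 0.4401/0.0416667 → 10 → k; chars bk.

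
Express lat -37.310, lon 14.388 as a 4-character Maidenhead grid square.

JF72

Add 180° to longitude and 90° to latitude: 194.39, 52.69.
Field: lon ⌊194.39/20⌋ = 9 → J; lat ⌊52.69/10⌋ = 5 → F.
Square: lon ⌊14.39/2⌋ = 7; lat ⌊2.69/1⌋ = 2.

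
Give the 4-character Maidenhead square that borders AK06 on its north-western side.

RK97

Longitude square 0; −1 → -1, wraps to 9, carry into field.
Longitude field A = 0; −1 → -1, wraps to 17 = R, wrapping around the antimeridian.
Latitude square 6; +1 → 7.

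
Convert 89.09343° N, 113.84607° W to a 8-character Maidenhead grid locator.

Offset from 180°W / 90°S: lon 66.15393°, lat 179.09343°.
Field: 66.15393/20 → 3 → D, 179.09343/10 → 17 → R; chars DR.
Square: 6.15393/2 → 3, 9.09343/1 → 9; chars 39.
Subsquare: 0.15393/0.0833333 → 1 → b, 0.09343/0.0416667 → 2 → c; chars bc.
Extended square: 0.07060/0.00833333 → 8, 0.01010/0.00416667 → 2; chars 82.

DR39bc82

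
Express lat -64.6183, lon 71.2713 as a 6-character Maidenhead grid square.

MC55pj

Offset from 180°W / 90°S: lon 251.2713°, lat 25.3817°.
Field (20°×10°, letters A–R): lon ⌊251.2713/20⌋ = 12 → M; lat ⌊25.3817/10⌋ = 2 → C.
Square (2°×1°, digits 0–9): lon ⌊11.2713/2⌋ = 5; lat ⌊5.3817/1⌋ = 5.
Subsquare (5′×2.5′, letters a–x): lon ⌊1.2713/0.0833333⌋ = 15 → p; lat ⌊0.3817/0.0416667⌋ = 9 → j.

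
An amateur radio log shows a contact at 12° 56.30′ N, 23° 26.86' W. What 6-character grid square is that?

Offset from 180°W / 90°S: lon 156.5523°, lat 102.9383°.
Field: 156.5523/20 → 7 → H, 102.9383/10 → 10 → K; chars HK.
Square: 16.5523/2 → 8, 2.9383/1 → 2; chars 82.
Subsquare: 0.5523/0.0833333 → 6 → g, 0.9383/0.0416667 → 22 → w; chars gw.

HK82gw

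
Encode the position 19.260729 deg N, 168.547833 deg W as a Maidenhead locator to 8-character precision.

AK59rg42

Offset from 180°W / 90°S: lon 11.45217°, lat 109.26073°.
Field: lon ⌊11.45217/20⌋ = 0 → A; lat ⌊109.26073/10⌋ = 10 → K.
Square: lon ⌊11.45217/2⌋ = 5; lat ⌊9.26073/1⌋ = 9.
Subsquare: lon ⌊1.45217/0.0833333⌋ = 17 → r; lat ⌊0.26073/0.0416667⌋ = 6 → g.
Extended square: lon ⌊0.03550/0.00833333⌋ = 4; lat ⌊0.01073/0.00416667⌋ = 2.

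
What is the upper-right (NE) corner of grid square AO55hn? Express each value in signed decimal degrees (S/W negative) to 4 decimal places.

55.5833, -169.3333

Field A=0, O=14: +0·20° lon, +14·10° lat → SW at lon -180°, lat 50°.
Square 5, 5: +5·2° lon, +5·1° lat → SW at lon -170°, lat 55°.
Subsquare h=7, n=13: +7·0.0833333° lon, +13·0.0416667° lat → SW at lon -169.417°, lat 55.5417°.
Cell spans 0.0833333° lon × 0.0416667° lat. NE corner is SW corner plus one full cell.
latitude 55.5833, longitude -169.3333.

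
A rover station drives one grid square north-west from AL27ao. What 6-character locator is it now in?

AL17xp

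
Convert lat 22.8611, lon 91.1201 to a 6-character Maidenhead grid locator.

NL52nu

Offset from 180°W / 90°S: lon 271.1201°, lat 112.8611°.
Field: lon ⌊271.1201/20⌋ = 13 → N; lat ⌊112.8611/10⌋ = 11 → L.
Square: lon ⌊11.1201/2⌋ = 5; lat ⌊2.8611/1⌋ = 2.
Subsquare: lon ⌊1.1201/0.0833333⌋ = 13 → n; lat ⌊0.8611/0.0416667⌋ = 20 → u.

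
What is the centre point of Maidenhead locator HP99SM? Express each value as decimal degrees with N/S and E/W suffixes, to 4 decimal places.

Field H=7, P=15: +7·20° lon, +15·10° lat → SW at lon -40°, lat 60°.
Square 9, 9: +9·2° lon, +9·1° lat → SW at lon -22°, lat 69°.
Subsquare s=18, m=12: +18·0.0833333° lon, +12·0.0416667° lat → SW at lon -20.5°, lat 69.5°.
Cell spans 0.0833333° lon × 0.0416667° lat. Centre is SW corner plus half of each.
latitude 69.5208° N, longitude 20.4583° W.

69.5208° N, 20.4583° W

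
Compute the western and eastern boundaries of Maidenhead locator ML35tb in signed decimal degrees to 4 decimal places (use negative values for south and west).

Field M=12, L=11: +12·20° lon, +11·10° lat → SW at lon 60°, lat 20°.
Square 3, 5: +3·2° lon, +5·1° lat → SW at lon 66°, lat 25°.
Subsquare t=19, b=1: +19·0.0833333° lon, +1·0.0416667° lat → SW at lon 67.5833°, lat 25.0417°.
Cell spans 0.0833333° lon × 0.0416667° lat.
west 67.5833, east 67.6667.

67.5833, 67.6667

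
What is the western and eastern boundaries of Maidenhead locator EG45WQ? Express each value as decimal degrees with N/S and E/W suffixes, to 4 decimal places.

90.1667° W, 90.0833° W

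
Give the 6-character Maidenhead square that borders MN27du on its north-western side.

MN27cv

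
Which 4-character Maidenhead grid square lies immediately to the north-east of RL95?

AL06

Longitude square 9; +1 → 10, wraps to 0, carry into field.
Longitude field R = 17; +1 → 18, wraps to 0 = A, wrapping around the antimeridian.
Latitude square 5; +1 → 6.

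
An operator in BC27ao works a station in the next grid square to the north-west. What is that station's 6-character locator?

BC17xp

Longitude subsquare a = 0; −1 → -1, wraps to 23 = x, carry into square.
Longitude square 2; −1 → 1.
Latitude subsquare o = 14; +1 → 15 = p.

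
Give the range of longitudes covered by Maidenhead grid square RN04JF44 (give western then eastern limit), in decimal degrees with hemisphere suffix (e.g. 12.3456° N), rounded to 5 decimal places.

160.78333° E, 160.79167° E

Field R=17, N=13: +17·20° lon, +13·10° lat → SW at lon 160°, lat 40°.
Square 0, 4: +0·2° lon, +4·1° lat → SW at lon 160°, lat 44°.
Subsquare j=9, f=5: +9·0.0833333° lon, +5·0.0416667° lat → SW at lon 160.75°, lat 44.2083°.
Extended square 4, 4: +4·0.00833333° lon, +4·0.00416667° lat → SW at lon 160.783°, lat 44.225°.
Cell spans 0.00833333° lon × 0.00416667° lat.
west 160.78333° E, east 160.79167° E.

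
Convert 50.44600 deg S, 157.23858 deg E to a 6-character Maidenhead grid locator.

Offset from 180°W / 90°S: lon 337.2386°, lat 39.5540°.
Field: lon ⌊337.2386/20⌋ = 16 → Q; lat ⌊39.5540/10⌋ = 3 → D.
Square: lon ⌊17.2386/2⌋ = 8; lat ⌊9.5540/1⌋ = 9.
Subsquare: lon ⌊1.2386/0.0833333⌋ = 14 → o; lat ⌊0.5540/0.0416667⌋ = 13 → n.

QD89on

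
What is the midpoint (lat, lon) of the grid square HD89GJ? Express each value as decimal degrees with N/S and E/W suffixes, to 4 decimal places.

50.6042° S, 23.4583° W

Field H=7, D=3: +7·20° lon, +3·10° lat → SW at lon -40°, lat -60°.
Square 8, 9: +8·2° lon, +9·1° lat → SW at lon -24°, lat -51°.
Subsquare g=6, j=9: +6·0.0833333° lon, +9·0.0416667° lat → SW at lon -23.5°, lat -50.625°.
Cell spans 0.0833333° lon × 0.0416667° lat. Centre is SW corner plus half of each.
latitude 50.6042° S, longitude 23.4583° W.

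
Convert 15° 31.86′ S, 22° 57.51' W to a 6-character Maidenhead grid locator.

Offset from 180°W / 90°S: lon 157.0415°, lat 74.4690°.
Field: 157.0415/20 → 7 → H, 74.4690/10 → 7 → H; chars HH.
Square: 17.0415/2 → 8, 4.4690/1 → 4; chars 84.
Subsquare: 1.0415/0.0833333 → 12 → m, 0.4690/0.0416667 → 11 → l; chars ml.

HH84ml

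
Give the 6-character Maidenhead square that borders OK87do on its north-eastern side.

Longitude subsquare d = 3; +1 → 4 = e.
Latitude subsquare o = 14; +1 → 15 = p.

OK87ep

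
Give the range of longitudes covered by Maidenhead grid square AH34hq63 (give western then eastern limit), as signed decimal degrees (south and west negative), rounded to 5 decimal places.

Field A=0, H=7: +0·20° lon, +7·10° lat → SW at lon -180°, lat -20°.
Square 3, 4: +3·2° lon, +4·1° lat → SW at lon -174°, lat -16°.
Subsquare h=7, q=16: +7·0.0833333° lon, +16·0.0416667° lat → SW at lon -173.417°, lat -15.3333°.
Extended square 6, 3: +6·0.00833333° lon, +3·0.00416667° lat → SW at lon -173.367°, lat -15.3208°.
Cell spans 0.00833333° lon × 0.00416667° lat.
west -173.36667, east -173.35833.

-173.36667, -173.35833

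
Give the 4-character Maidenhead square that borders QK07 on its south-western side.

PK96

Longitude square 0; −1 → -1, wraps to 9, carry into field.
Longitude field Q = 16; −1 → 15 = P.
Latitude square 7; −1 → 6.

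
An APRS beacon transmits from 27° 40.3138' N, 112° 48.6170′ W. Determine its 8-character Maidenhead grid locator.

DL37oq21

Offset from 180°W / 90°S: lon 67.18972°, lat 117.67190°.
Field: lon ⌊67.18972/20⌋ = 3 → D; lat ⌊117.67190/10⌋ = 11 → L.
Square: lon ⌊7.18972/2⌋ = 3; lat ⌊7.67190/1⌋ = 7.
Subsquare: lon ⌊1.18972/0.0833333⌋ = 14 → o; lat ⌊0.67190/0.0416667⌋ = 16 → q.
Extended square: lon ⌊0.02305/0.00833333⌋ = 2; lat ⌊0.00523/0.00416667⌋ = 1.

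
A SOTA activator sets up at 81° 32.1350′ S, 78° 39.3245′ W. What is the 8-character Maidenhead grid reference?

FA08ql11

Shift to the Maidenhead origin (180°W, 90°S): lon 101.34459, lat 8.46442.
Field (20°×10°, letters A–R): lon ⌊101.34459/20⌋ = 5 → F; lat ⌊8.46442/10⌋ = 0 → A.
Square (2°×1°, digits 0–9): lon ⌊1.34459/2⌋ = 0; lat ⌊8.46442/1⌋ = 8.
Subsquare (5′×2.5′, letters a–x): lon ⌊1.34459/0.0833333⌋ = 16 → q; lat ⌊0.46442/0.0416667⌋ = 11 → l.
Extended square (30″×15″, digits 0–9): lon ⌊0.01126/0.00833333⌋ = 1; lat ⌊0.00608/0.00416667⌋ = 1.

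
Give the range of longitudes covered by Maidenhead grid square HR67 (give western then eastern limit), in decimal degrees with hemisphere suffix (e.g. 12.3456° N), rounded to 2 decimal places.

28.00° W, 26.00° W

Field H=7, R=17: +7·20° lon, +17·10° lat → SW at lon -40°, lat 80°.
Square 6, 7: +6·2° lon, +7·1° lat → SW at lon -28°, lat 87°.
Cell spans 2° lon × 1° lat.
west 28.00° W, east 26.00° W.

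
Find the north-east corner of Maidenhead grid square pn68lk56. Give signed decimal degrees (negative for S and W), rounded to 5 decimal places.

48.44583, 132.96667

Field P=15, N=13: +15·20° lon, +13·10° lat → SW at lon 120°, lat 40°.
Square 6, 8: +6·2° lon, +8·1° lat → SW at lon 132°, lat 48°.
Subsquare l=11, k=10: +11·0.0833333° lon, +10·0.0416667° lat → SW at lon 132.917°, lat 48.4167°.
Extended square 5, 6: +5·0.00833333° lon, +6·0.00416667° lat → SW at lon 132.958°, lat 48.4417°.
Cell spans 0.00833333° lon × 0.00416667° lat. NE corner is SW corner plus one full cell.
latitude 48.44583, longitude 132.96667.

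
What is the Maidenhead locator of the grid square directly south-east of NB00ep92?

NB00fp01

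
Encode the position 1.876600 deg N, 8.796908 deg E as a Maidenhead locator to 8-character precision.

JJ41jv50

Offset from 180°W / 90°S: lon 188.79691°, lat 91.87660°.
Field (20°×10°, letters A–R): 188.79691/20 → 9 → J, 91.87660/10 → 9 → J; chars JJ.
Square (2°×1°, digits 0–9): 8.79691/2 → 4, 1.87660/1 → 1; chars 41.
Subsquare (5′×2.5′, letters a–x): 0.79691/0.0833333 → 9 → j, 0.87660/0.0416667 → 21 → v; chars jv.
Extended square (30″×15″, digits 0–9): 0.04691/0.00833333 → 5, 0.00160/0.00416667 → 0; chars 50.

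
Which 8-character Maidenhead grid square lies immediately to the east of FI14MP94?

Longitude extended square 9; +1 → 10, wraps to 0, carry into subsquare.
Longitude subsquare m = 12; +1 → 13 = n.
The latitude characters are unchanged.

FI14np04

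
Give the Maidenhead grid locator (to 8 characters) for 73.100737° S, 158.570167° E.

QB96gv85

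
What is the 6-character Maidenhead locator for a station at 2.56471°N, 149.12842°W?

BJ52kn

Add 180° to longitude and 90° to latitude: 30.8716, 92.5647.
Field: 30.8716/20 → 1 → B, 92.5647/10 → 9 → J; chars BJ.
Square: 10.8716/2 → 5, 2.5647/1 → 2; chars 52.
Subsquare: 0.8716/0.0833333 → 10 → k, 0.5647/0.0416667 → 13 → n; chars kn.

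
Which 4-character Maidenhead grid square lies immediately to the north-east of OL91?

PL02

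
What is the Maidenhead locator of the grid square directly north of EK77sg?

EK77sh

Latitude subsquare g = 6; +1 → 7 = h.
The longitude characters are unchanged.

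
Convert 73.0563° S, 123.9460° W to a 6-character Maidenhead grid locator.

Shift to the Maidenhead origin (180°W, 90°S): lon 56.0540, lat 16.9437.
Field: lon ⌊56.0540/20⌋ = 2 → C; lat ⌊16.9437/10⌋ = 1 → B.
Square: lon ⌊16.0540/2⌋ = 8; lat ⌊6.9437/1⌋ = 6.
Subsquare: lon ⌊0.0540/0.0833333⌋ = 0 → a; lat ⌊0.9437/0.0416667⌋ = 22 → w.

CB86aw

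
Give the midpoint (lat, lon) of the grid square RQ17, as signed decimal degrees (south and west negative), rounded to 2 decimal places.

77.50, 163.00

Field R=17, Q=16: +17·20° lon, +16·10° lat → SW at lon 160°, lat 70°.
Square 1, 7: +1·2° lon, +7·1° lat → SW at lon 162°, lat 77°.
Cell spans 2° lon × 1° lat. Centre is SW corner plus half of each.
latitude 77.50, longitude 163.00.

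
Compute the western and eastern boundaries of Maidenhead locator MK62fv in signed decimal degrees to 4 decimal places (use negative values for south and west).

Field M=12, K=10: +12·20° lon, +10·10° lat → SW at lon 60°, lat 10°.
Square 6, 2: +6·2° lon, +2·1° lat → SW at lon 72°, lat 12°.
Subsquare f=5, v=21: +5·0.0833333° lon, +21·0.0416667° lat → SW at lon 72.4167°, lat 12.875°.
Cell spans 0.0833333° lon × 0.0416667° lat.
west 72.4167, east 72.5000.

72.4167, 72.5000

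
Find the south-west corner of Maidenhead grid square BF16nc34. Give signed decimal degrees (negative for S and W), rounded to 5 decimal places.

-33.90000, -156.89167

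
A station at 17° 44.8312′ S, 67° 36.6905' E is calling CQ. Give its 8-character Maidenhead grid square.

MH32tg30

Add 180° to longitude and 90° to latitude: 247.61151, 72.25281.
Field: 247.61151/20 → 12 → M, 72.25281/10 → 7 → H; chars MH.
Square: 7.61151/2 → 3, 2.25281/1 → 2; chars 32.
Subsquare: 1.61151/0.0833333 → 19 → t, 0.25281/0.0416667 → 6 → g; chars tg.
Extended square: 0.02818/0.00833333 → 3, 0.00281/0.00416667 → 0; chars 30.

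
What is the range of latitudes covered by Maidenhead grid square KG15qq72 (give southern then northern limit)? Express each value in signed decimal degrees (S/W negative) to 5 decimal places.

-24.32500, -24.32083

Field K=10, G=6: +10·20° lon, +6·10° lat → SW at lon 20°, lat -30°.
Square 1, 5: +1·2° lon, +5·1° lat → SW at lon 22°, lat -25°.
Subsquare q=16, q=16: +16·0.0833333° lon, +16·0.0416667° lat → SW at lon 23.3333°, lat -24.3333°.
Extended square 7, 2: +7·0.00833333° lon, +2·0.00416667° lat → SW at lon 23.3917°, lat -24.325°.
Cell spans 0.00833333° lon × 0.00416667° lat.
south -24.32500, north -24.32083.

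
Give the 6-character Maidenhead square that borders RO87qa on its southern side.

Latitude subsquare a = 0; −1 → -1, wraps to 23 = x, carry into square.
Latitude square 7; −1 → 6.
The longitude characters are unchanged.

RO86qx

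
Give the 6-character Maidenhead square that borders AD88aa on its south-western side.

Longitude subsquare a = 0; −1 → -1, wraps to 23 = x, carry into square.
Longitude square 8; −1 → 7.
Latitude subsquare a = 0; −1 → -1, wraps to 23 = x, carry into square.
Latitude square 8; −1 → 7.

AD77xx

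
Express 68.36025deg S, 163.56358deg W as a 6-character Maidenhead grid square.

AC81fp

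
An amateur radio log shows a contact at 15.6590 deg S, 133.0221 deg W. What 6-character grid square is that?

CH34li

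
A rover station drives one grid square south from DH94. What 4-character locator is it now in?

DH93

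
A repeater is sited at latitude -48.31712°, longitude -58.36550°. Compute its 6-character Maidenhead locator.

GE01tq

Add 180° to longitude and 90° to latitude: 121.6345, 41.6829.
Field (20°×10°, letters A–R): 121.6345/20 → 6 → G, 41.6829/10 → 4 → E; chars GE.
Square (2°×1°, digits 0–9): 1.6345/2 → 0, 1.6829/1 → 1; chars 01.
Subsquare (5′×2.5′, letters a–x): 1.6345/0.0833333 → 19 → t, 0.6829/0.0416667 → 16 → q; chars tq.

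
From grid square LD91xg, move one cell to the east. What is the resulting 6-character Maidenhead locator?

Longitude subsquare x = 23; +1 → 24, wraps to 0 = a, carry into square.
Longitude square 9; +1 → 10, wraps to 0, carry into field.
Longitude field L = 11; +1 → 12 = M.
The latitude characters are unchanged.

MD01ag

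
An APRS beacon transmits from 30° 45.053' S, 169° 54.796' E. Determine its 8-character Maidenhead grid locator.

RF49wf99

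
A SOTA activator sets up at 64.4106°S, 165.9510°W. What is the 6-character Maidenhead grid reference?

Add 180° to longitude and 90° to latitude: 14.0490, 25.5894.
Field: lon ⌊14.0490/20⌋ = 0 → A; lat ⌊25.5894/10⌋ = 2 → C.
Square: lon ⌊14.0490/2⌋ = 7; lat ⌊5.5894/1⌋ = 5.
Subsquare: lon ⌊0.0490/0.0833333⌋ = 0 → a; lat ⌊0.5894/0.0416667⌋ = 14 → o.

AC75ao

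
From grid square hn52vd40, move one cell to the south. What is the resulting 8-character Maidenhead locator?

Latitude extended square 0; −1 → -1, wraps to 9, carry into subsquare.
Latitude subsquare d = 3; −1 → 2 = c.
The longitude characters are unchanged.

HN52vc49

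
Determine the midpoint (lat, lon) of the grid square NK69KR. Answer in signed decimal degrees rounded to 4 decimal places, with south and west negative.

19.7292, 92.8750

Field N=13, K=10: +13·20° lon, +10·10° lat → SW at lon 80°, lat 10°.
Square 6, 9: +6·2° lon, +9·1° lat → SW at lon 92°, lat 19°.
Subsquare k=10, r=17: +10·0.0833333° lon, +17·0.0416667° lat → SW at lon 92.8333°, lat 19.7083°.
Cell spans 0.0833333° lon × 0.0416667° lat. Centre is SW corner plus half of each.
latitude 19.7292, longitude 92.8750.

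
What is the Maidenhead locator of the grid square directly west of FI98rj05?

FI98qj95

Longitude extended square 0; −1 → -1, wraps to 9, carry into subsquare.
Longitude subsquare r = 17; −1 → 16 = q.
The latitude characters are unchanged.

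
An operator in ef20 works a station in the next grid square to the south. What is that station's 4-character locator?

Latitude square 0; −1 → -1, wraps to 9, carry into field.
Latitude field F = 5; −1 → 4 = E.
The longitude characters are unchanged.

EE29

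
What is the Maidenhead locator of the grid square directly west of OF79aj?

OF69xj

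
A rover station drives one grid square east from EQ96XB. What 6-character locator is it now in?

Longitude subsquare x = 23; +1 → 24, wraps to 0 = a, carry into square.
Longitude square 9; +1 → 10, wraps to 0, carry into field.
Longitude field E = 4; +1 → 5 = F.
The latitude characters are unchanged.

FQ06ab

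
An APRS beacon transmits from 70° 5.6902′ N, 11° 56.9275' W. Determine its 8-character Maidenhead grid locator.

Add 180° to longitude and 90° to latitude: 168.05121, 160.09484.
Field (20°×10°, letters A–R): lon ⌊168.05121/20⌋ = 8 → I; lat ⌊160.09484/10⌋ = 16 → Q.
Square (2°×1°, digits 0–9): lon ⌊8.05121/2⌋ = 4; lat ⌊0.09484/1⌋ = 0.
Subsquare (5′×2.5′, letters a–x): lon ⌊0.05121/0.0833333⌋ = 0 → a; lat ⌊0.09484/0.0416667⌋ = 2 → c.
Extended square (30″×15″, digits 0–9): lon ⌊0.05121/0.00833333⌋ = 6; lat ⌊0.01150/0.00416667⌋ = 2.

IQ40ac62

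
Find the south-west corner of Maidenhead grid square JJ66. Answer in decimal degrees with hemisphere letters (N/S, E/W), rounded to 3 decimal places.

6.000° N, 12.000° E

Field J=9, J=9: +9·20° lon, +9·10° lat → SW at lon 0°, lat 0°.
Square 6, 6: +6·2° lon, +6·1° lat → SW at lon 12°, lat 6°.
latitude 6.000° N, longitude 12.000° E.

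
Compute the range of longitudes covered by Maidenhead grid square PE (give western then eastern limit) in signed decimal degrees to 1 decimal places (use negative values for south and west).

120.0, 140.0

Field P=15, E=4: +15·20° lon, +4·10° lat → SW at lon 120°, lat -50°.
Cell spans 20° lon × 10° lat.
west 120.0, east 140.0.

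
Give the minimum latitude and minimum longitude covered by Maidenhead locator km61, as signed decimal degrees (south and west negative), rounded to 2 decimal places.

31.00, 32.00

Field K=10, M=12: +10·20° lon, +12·10° lat → SW at lon 20°, lat 30°.
Square 6, 1: +6·2° lon, +1·1° lat → SW at lon 32°, lat 31°.
latitude 31.00, longitude 32.00.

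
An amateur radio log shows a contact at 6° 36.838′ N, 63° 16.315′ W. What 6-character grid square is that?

Offset from 180°W / 90°S: lon 116.7281°, lat 96.6140°.
Field: 116.7281/20 → 5 → F, 96.6140/10 → 9 → J; chars FJ.
Square: 16.7281/2 → 8, 6.6140/1 → 6; chars 86.
Subsquare: 0.7281/0.0833333 → 8 → i, 0.6140/0.0416667 → 14 → o; chars io.

FJ86io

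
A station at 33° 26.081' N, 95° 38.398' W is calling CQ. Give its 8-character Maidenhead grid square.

EM23ek34

Shift to the Maidenhead origin (180°W, 90°S): lon 84.36003, lat 123.43468.
Field: 84.36003/20 → 4 → E, 123.43468/10 → 12 → M; chars EM.
Square: 4.36003/2 → 2, 3.43468/1 → 3; chars 23.
Subsquare: 0.36003/0.0833333 → 4 → e, 0.43468/0.0416667 → 10 → k; chars ek.
Extended square: 0.02670/0.00833333 → 3, 0.01802/0.00416667 → 4; chars 34.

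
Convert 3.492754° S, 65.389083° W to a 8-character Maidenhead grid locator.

FI76hm31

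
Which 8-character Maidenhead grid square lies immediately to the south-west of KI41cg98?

Longitude extended square 9; −1 → 8.
Latitude extended square 8; −1 → 7.

KI41cg87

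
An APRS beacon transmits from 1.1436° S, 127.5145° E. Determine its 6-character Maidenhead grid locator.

PI38su

Shift to the Maidenhead origin (180°W, 90°S): lon 307.5145, lat 88.8564.
Field: lon ⌊307.5145/20⌋ = 15 → P; lat ⌊88.8564/10⌋ = 8 → I.
Square: lon ⌊7.5145/2⌋ = 3; lat ⌊8.8564/1⌋ = 8.
Subsquare: lon ⌊1.5145/0.0833333⌋ = 18 → s; lat ⌊0.8564/0.0416667⌋ = 20 → u.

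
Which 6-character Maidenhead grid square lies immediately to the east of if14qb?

IF14rb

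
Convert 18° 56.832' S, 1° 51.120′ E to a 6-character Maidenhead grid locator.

JH01wb

Shift to the Maidenhead origin (180°W, 90°S): lon 181.8520, lat 71.0528.
Field: 181.8520/20 → 9 → J, 71.0528/10 → 7 → H; chars JH.
Square: 1.8520/2 → 0, 1.0528/1 → 1; chars 01.
Subsquare: 1.8520/0.0833333 → 22 → w, 0.0528/0.0416667 → 1 → b; chars wb.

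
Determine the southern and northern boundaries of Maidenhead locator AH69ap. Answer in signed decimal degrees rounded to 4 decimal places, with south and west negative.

Field A=0, H=7: +0·20° lon, +7·10° lat → SW at lon -180°, lat -20°.
Square 6, 9: +6·2° lon, +9·1° lat → SW at lon -168°, lat -11°.
Subsquare a=0, p=15: +0·0.0833333° lon, +15·0.0416667° lat → SW at lon -168°, lat -10.375°.
Cell spans 0.0833333° lon × 0.0416667° lat.
south -10.3750, north -10.3333.

-10.3750, -10.3333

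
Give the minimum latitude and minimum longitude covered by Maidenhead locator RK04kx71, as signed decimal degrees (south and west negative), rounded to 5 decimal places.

Field R=17, K=10: +17·20° lon, +10·10° lat → SW at lon 160°, lat 10°.
Square 0, 4: +0·2° lon, +4·1° lat → SW at lon 160°, lat 14°.
Subsquare k=10, x=23: +10·0.0833333° lon, +23·0.0416667° lat → SW at lon 160.833°, lat 14.9583°.
Extended square 7, 1: +7·0.00833333° lon, +1·0.00416667° lat → SW at lon 160.892°, lat 14.9625°.
latitude 14.96250, longitude 160.89167.

14.96250, 160.89167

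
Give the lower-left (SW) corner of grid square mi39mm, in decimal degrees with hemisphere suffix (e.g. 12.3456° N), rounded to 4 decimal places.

0.5000° S, 67.0000° E

Field M=12, I=8: +12·20° lon, +8·10° lat → SW at lon 60°, lat -10°.
Square 3, 9: +3·2° lon, +9·1° lat → SW at lon 66°, lat -1°.
Subsquare m=12, m=12: +12·0.0833333° lon, +12·0.0416667° lat → SW at lon 67°, lat -0.5°.
latitude 0.5000° S, longitude 67.0000° E.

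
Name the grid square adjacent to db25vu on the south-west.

DB25ut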